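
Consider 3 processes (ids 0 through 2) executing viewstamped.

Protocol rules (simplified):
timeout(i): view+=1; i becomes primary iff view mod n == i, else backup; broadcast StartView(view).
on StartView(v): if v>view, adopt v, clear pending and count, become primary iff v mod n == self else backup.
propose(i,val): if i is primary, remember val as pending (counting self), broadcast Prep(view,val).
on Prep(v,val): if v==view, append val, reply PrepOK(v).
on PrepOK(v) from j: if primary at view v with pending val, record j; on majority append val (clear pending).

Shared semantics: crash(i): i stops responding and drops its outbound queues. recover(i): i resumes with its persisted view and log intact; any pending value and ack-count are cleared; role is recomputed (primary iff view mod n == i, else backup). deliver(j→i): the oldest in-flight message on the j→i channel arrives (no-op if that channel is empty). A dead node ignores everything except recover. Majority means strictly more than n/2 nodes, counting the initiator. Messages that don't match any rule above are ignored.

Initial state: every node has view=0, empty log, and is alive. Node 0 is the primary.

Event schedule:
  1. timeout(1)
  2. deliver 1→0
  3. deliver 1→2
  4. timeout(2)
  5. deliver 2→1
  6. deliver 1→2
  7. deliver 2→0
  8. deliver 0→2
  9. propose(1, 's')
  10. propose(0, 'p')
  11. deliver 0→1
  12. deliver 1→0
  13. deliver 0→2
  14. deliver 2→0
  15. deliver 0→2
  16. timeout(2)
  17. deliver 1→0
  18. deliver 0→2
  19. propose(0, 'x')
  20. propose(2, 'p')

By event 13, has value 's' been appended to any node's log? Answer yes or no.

no

after 1 — timeout(1): n1:prim/v1/[-]
after 2 — deliver 1→0: n0:back/v1/[-]
after 3 — deliver 1→2: n2:back/v1/[-]
after 4 — timeout(2): n2:prim/v2/[-]
after 5 — deliver 2→1: n1:back/v2/[-]
after 6 — deliver 1→2: ·
after 7 — deliver 2→0: n0:back/v2/[-]
after 8 — deliver 0→2: ·
after 9 — propose(1,'s'): ·
after 10 — propose(0,'p'): ·
after 11 — deliver 0→1: ·
after 12 — deliver 1→0: ·
after 13 — deliver 0→2: ·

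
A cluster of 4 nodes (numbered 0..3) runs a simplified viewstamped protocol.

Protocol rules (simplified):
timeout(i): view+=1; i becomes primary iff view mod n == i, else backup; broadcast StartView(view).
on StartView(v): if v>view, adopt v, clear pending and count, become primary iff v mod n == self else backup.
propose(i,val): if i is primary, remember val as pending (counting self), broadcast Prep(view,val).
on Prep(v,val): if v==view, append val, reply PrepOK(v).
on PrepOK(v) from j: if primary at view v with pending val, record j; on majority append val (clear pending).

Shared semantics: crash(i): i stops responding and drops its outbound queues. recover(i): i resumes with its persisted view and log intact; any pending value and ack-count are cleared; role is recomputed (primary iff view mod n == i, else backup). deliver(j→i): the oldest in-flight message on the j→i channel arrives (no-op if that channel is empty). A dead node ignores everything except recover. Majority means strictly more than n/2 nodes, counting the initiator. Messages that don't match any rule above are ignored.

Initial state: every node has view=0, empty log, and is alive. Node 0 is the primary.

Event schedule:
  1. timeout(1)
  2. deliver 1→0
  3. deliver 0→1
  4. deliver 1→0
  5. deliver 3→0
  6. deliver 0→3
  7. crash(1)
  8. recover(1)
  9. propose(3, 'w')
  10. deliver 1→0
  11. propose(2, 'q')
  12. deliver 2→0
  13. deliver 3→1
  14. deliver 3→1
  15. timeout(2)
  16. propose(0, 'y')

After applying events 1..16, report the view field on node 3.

0

e1 timeout(1): 1[prim,v=1,-]
e2 deliver 1→0: 0[back,v=1,-]
e3 deliver 0→1: ·
e4 deliver 1→0: ·
e5 deliver 3→0: ·
e6 deliver 0→3: ·
e7 crash(1): 1[✗prim,v=1,-]
e8 recover(1): 1[prim,v=1,-]
e9 propose(3,'w'): ·
e10 deliver 1→0: ·
e11 propose(2,'q'): ·
e12 deliver 2→0: ·
e13 deliver 3→1: ·
e14 deliver 3→1: ·
e15 timeout(2): 2[back,v=1,-]
e16 propose(0,'y'): ·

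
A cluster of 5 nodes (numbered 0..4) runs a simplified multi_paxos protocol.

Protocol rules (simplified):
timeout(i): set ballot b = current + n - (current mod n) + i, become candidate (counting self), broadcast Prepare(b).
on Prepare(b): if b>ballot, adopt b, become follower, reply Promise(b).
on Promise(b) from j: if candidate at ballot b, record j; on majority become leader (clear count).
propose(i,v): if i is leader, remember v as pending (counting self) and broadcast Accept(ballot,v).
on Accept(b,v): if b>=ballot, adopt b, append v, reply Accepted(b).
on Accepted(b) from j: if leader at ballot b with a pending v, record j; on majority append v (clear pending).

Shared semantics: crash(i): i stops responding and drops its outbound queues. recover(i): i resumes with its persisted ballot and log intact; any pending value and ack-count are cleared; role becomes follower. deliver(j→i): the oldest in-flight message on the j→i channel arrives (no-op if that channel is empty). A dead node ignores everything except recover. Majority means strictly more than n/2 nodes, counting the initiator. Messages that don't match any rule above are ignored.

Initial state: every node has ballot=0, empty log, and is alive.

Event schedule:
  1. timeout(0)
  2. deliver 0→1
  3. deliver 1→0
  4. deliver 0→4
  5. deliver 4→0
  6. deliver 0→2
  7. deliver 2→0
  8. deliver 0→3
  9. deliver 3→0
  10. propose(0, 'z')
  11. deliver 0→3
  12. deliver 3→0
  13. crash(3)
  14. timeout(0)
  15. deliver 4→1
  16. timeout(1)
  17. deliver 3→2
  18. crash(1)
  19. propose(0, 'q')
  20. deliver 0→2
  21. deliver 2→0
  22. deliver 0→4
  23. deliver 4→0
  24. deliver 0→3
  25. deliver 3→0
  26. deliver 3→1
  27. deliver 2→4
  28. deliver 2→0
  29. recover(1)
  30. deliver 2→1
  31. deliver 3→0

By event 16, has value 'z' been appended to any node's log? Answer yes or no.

step 1 timeout(0): 0={cand,b=5,log=-}
step 2 deliver 0→1: 1={foll,b=5,log=-}
step 3 deliver 1→0: —
step 4 deliver 0→4: 4={foll,b=5,log=-}
step 5 deliver 4→0: 0={lead,b=5,log=-}
step 6 deliver 0→2: 2={foll,b=5,log=-}
step 7 deliver 2→0: —
step 8 deliver 0→3: 3={foll,b=5,log=-}
step 9 deliver 3→0: —
step 10 propose(0,'z'): —
step 11 deliver 0→3: 3={foll,b=5,log=z}
step 12 deliver 3→0: —
step 13 crash(3): 3={✗foll,b=5,log=z}
step 14 timeout(0): 0={cand,b=10,log=-}
step 15 deliver 4→1: —
step 16 timeout(1): 1={cand,b=11,log=-}

yes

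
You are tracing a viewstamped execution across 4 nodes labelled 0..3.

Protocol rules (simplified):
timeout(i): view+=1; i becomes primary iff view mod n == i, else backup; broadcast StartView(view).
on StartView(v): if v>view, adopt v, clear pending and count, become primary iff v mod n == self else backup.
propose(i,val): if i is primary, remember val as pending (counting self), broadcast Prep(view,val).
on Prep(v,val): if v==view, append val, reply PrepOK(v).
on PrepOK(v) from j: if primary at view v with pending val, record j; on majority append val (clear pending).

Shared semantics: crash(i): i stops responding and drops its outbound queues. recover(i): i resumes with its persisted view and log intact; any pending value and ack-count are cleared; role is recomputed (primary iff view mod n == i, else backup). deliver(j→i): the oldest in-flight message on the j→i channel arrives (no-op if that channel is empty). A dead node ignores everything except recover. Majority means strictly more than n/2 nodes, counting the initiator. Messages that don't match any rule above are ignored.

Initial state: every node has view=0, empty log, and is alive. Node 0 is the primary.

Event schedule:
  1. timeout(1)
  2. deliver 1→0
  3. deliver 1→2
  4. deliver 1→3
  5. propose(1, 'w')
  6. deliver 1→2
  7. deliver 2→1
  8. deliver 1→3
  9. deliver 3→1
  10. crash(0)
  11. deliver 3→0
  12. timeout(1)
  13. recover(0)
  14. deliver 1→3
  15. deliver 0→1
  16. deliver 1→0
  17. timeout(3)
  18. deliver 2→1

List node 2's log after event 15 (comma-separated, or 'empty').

w

1. timeout(1):  <1:prim v1 ->
2. deliver 1→0:  <0:back v1 ->
3. deliver 1→2:  <2:back v1 ->
4. deliver 1→3:  <3:back v1 ->
5. propose(1,'w'):  nop
6. deliver 1→2:  <2:back v1 w>
7. deliver 2→1:  nop
8. deliver 1→3:  <3:back v1 w>
9. deliver 3→1:  <1:prim v1 w>
10. crash(0):  <0:✗back v1 ->
11. deliver 3→0:  nop
12. timeout(1):  <1:back v2 w>
13. recover(0):  <0:back v1 ->
14. deliver 1→3:  <3:back v2 w>
15. deliver 0→1:  nop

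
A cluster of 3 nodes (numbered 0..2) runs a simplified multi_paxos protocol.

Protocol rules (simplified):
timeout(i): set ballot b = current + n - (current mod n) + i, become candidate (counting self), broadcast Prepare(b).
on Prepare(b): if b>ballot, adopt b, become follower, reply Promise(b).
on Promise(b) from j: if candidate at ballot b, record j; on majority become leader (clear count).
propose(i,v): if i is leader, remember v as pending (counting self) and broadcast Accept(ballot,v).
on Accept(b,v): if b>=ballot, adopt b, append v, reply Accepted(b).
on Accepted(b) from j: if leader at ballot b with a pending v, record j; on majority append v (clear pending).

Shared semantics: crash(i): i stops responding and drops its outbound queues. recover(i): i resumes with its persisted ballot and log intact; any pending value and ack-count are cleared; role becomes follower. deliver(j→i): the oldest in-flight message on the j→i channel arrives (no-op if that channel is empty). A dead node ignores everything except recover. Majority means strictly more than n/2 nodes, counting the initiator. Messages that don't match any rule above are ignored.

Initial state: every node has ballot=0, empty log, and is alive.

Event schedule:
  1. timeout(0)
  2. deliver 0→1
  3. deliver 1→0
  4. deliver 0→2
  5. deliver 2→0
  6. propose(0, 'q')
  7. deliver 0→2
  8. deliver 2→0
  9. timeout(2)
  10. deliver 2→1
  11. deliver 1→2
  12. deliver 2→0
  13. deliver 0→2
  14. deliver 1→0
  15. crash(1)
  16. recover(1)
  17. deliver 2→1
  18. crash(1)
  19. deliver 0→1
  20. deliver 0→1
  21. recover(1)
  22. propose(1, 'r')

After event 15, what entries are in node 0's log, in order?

q

[1] timeout(0) → N0(cand b3 [-])
[2] deliver 0→1 → N1(foll b3 [-])
[3] deliver 1→0 → N0(lead b3 [-])
[4] deliver 0→2 → N2(foll b3 [-])
[5] deliver 2→0 → ∅
[6] propose(0,'q') → ∅
[7] deliver 0→2 → N2(foll b3 [q])
[8] deliver 2→0 → N0(lead b3 [q])
[9] timeout(2) → N2(cand b8 [q])
[10] deliver 2→1 → N1(foll b8 [-])
[11] deliver 1→2 → N2(lead b8 [q])
[12] deliver 2→0 → N0(foll b8 [q])
[13] deliver 0→2 → ∅
[14] deliver 1→0 → ∅
[15] crash(1) → N1(✗foll b8 [-])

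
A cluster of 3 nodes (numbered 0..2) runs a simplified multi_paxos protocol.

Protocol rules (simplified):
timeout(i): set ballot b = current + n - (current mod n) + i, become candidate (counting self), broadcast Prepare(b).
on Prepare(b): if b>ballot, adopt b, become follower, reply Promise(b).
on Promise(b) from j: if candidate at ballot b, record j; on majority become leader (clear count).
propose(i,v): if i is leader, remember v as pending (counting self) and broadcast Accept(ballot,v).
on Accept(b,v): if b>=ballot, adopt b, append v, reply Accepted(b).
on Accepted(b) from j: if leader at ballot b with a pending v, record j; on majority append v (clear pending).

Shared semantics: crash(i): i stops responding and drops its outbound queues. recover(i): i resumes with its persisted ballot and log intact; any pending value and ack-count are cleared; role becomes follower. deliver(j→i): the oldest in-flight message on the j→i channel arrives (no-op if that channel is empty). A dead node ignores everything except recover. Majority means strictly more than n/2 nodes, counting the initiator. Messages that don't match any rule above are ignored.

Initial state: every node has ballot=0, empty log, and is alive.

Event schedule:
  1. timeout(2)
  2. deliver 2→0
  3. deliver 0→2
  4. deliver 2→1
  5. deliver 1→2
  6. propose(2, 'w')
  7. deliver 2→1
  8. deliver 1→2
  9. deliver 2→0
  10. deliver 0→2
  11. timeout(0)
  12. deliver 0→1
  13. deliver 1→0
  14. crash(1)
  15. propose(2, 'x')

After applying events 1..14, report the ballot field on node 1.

6

after 1 — timeout(2): n2:cand/b5/[-]
after 2 — deliver 2→0: n0:foll/b5/[-]
after 3 — deliver 0→2: n2:lead/b5/[-]
after 4 — deliver 2→1: n1:foll/b5/[-]
after 5 — deliver 1→2: ·
after 6 — propose(2,'w'): ·
after 7 — deliver 2→1: n1:foll/b5/[w]
after 8 — deliver 1→2: n2:lead/b5/[w]
after 9 — deliver 2→0: n0:foll/b5/[w]
after 10 — deliver 0→2: ·
after 11 — timeout(0): n0:cand/b6/[w]
after 12 — deliver 0→1: n1:foll/b6/[w]
after 13 — deliver 1→0: n0:lead/b6/[w]
after 14 — crash(1): n1:✗foll/b6/[w]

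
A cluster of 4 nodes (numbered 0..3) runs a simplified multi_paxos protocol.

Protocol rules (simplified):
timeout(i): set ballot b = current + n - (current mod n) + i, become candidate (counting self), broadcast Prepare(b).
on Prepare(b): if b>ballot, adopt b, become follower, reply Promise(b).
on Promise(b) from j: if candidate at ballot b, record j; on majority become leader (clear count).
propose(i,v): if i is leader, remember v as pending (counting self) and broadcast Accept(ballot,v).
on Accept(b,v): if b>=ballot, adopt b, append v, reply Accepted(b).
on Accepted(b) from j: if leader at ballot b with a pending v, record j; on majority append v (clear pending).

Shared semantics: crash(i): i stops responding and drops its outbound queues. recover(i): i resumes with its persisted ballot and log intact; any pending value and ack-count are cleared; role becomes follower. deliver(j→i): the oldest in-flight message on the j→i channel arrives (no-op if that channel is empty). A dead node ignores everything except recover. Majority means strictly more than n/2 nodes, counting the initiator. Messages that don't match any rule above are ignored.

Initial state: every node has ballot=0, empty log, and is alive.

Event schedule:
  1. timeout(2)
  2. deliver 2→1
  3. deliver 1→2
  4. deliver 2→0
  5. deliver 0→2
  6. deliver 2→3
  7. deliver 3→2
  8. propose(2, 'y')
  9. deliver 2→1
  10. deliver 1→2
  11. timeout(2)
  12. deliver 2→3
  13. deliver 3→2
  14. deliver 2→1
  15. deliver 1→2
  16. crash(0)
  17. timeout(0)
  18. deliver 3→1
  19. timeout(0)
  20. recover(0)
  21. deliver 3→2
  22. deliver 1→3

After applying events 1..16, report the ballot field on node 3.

6

step 1 timeout(2): 2={cand,b=6,log=-}
step 2 deliver 2→1: 1={foll,b=6,log=-}
step 3 deliver 1→2: —
step 4 deliver 2→0: 0={foll,b=6,log=-}
step 5 deliver 0→2: 2={lead,b=6,log=-}
step 6 deliver 2→3: 3={foll,b=6,log=-}
step 7 deliver 3→2: —
step 8 propose(2,'y'): —
step 9 deliver 2→1: 1={foll,b=6,log=y}
step 10 deliver 1→2: —
step 11 timeout(2): 2={cand,b=10,log=-}
step 12 deliver 2→3: 3={foll,b=6,log=y}
step 13 deliver 3→2: —
step 14 deliver 2→1: 1={foll,b=10,log=y}
step 15 deliver 1→2: —
step 16 crash(0): 0={✗foll,b=6,log=-}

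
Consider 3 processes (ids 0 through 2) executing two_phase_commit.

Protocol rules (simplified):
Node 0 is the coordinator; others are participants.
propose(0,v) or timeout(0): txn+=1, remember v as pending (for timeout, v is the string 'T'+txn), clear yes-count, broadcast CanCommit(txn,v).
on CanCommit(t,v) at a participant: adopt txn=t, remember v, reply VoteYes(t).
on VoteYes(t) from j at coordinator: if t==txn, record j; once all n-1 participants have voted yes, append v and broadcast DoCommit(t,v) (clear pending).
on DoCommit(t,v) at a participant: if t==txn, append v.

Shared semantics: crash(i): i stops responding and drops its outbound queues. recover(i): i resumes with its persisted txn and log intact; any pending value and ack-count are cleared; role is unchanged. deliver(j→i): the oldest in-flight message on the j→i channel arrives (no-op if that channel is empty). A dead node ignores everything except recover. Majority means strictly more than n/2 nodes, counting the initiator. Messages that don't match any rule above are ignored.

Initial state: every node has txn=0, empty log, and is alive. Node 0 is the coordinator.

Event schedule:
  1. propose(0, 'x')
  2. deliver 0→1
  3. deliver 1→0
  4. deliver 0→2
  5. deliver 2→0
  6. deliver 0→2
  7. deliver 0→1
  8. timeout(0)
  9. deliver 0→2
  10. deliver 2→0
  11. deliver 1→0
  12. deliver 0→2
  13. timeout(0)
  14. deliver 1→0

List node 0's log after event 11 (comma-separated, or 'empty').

x

[1] propose(0,'x') → N0(coor t1 [-])
[2] deliver 0→1 → N1(part t1 [-])
[3] deliver 1→0 → ∅
[4] deliver 0→2 → N2(part t1 [-])
[5] deliver 2→0 → N0(coor t1 [x])
[6] deliver 0→2 → N2(part t1 [x])
[7] deliver 0→1 → N1(part t1 [x])
[8] timeout(0) → N0(coor t2 [x])
[9] deliver 0→2 → N2(part t2 [x])
[10] deliver 2→0 → ∅
[11] deliver 1→0 → ∅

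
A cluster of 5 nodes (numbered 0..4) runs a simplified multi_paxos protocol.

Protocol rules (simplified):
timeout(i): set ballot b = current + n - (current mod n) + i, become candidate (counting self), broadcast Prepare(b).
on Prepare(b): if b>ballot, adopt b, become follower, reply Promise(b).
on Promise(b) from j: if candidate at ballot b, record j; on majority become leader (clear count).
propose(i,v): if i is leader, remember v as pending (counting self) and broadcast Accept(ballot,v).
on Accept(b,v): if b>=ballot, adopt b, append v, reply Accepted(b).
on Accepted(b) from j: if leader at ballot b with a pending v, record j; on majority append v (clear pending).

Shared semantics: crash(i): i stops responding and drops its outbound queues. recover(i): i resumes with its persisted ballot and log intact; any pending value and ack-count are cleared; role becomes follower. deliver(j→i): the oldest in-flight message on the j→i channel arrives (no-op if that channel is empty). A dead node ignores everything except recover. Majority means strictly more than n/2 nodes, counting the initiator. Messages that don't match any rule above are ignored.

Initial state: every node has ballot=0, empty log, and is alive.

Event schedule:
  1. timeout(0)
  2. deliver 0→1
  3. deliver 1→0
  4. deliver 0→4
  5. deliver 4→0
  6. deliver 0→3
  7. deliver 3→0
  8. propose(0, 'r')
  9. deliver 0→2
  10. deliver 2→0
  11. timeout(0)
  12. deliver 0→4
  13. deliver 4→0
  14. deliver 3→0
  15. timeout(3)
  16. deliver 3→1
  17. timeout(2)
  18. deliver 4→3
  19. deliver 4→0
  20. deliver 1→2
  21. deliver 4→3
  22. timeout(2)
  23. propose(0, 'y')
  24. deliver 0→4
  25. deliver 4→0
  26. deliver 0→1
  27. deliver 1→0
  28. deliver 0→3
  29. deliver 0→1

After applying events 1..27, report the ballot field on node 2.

e1 timeout(0): 0[cand,b=5,-]
e2 deliver 0→1: 1[foll,b=5,-]
e3 deliver 1→0: ·
e4 deliver 0→4: 4[foll,b=5,-]
e5 deliver 4→0: 0[lead,b=5,-]
e6 deliver 0→3: 3[foll,b=5,-]
e7 deliver 3→0: ·
e8 propose(0,'r'): ·
e9 deliver 0→2: 2[foll,b=5,-]
e10 deliver 2→0: ·
e11 timeout(0): 0[cand,b=10,-]
e12 deliver 0→4: 4[foll,b=5,r]
e13 deliver 4→0: ·
e14 deliver 3→0: ·
e15 timeout(3): 3[cand,b=13,-]
e16 deliver 3→1: 1[foll,b=13,-]
e17 timeout(2): 2[cand,b=12,-]
e18 deliver 4→3: ·
e19 deliver 4→0: ·
e20 deliver 1→2: ·
e21 deliver 4→3: ·
e22 timeout(2): 2[cand,b=17,-]
e23 propose(0,'y'): ·
e24 deliver 0→4: 4[foll,b=10,r]
e25 deliver 4→0: ·
e26 deliver 0→1: ·
e27 deliver 1→0: ·

17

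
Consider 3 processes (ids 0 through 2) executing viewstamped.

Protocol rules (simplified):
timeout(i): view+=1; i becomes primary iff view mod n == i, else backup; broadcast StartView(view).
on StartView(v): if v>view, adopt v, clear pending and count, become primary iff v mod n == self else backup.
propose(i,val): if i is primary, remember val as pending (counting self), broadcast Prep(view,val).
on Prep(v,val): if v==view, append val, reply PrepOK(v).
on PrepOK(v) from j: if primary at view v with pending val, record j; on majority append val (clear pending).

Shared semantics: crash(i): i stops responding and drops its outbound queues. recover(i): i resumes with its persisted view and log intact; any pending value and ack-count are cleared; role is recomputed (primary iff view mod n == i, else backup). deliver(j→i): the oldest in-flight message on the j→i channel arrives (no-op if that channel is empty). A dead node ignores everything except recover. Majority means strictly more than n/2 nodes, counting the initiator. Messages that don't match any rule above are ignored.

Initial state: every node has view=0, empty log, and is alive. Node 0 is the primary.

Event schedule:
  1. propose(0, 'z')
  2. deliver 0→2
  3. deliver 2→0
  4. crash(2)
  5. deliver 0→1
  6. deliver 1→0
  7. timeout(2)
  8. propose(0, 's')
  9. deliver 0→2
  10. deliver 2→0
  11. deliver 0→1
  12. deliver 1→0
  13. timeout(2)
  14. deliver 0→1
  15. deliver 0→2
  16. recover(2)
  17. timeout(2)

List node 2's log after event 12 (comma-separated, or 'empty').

[1] propose(0,'z') → ∅
[2] deliver 0→2 → N2(back v0 [z])
[3] deliver 2→0 → N0(prim v0 [z])
[4] crash(2) → N2(✗back v0 [z])
[5] deliver 0→1 → N1(back v0 [z])
[6] deliver 1→0 → ∅
[7] timeout(2) → ∅
[8] propose(0,'s') → ∅
[9] deliver 0→2 → ∅
[10] deliver 2→0 → ∅
[11] deliver 0→1 → N1(back v0 [z,s])
[12] deliver 1→0 → N0(prim v0 [z,s])

z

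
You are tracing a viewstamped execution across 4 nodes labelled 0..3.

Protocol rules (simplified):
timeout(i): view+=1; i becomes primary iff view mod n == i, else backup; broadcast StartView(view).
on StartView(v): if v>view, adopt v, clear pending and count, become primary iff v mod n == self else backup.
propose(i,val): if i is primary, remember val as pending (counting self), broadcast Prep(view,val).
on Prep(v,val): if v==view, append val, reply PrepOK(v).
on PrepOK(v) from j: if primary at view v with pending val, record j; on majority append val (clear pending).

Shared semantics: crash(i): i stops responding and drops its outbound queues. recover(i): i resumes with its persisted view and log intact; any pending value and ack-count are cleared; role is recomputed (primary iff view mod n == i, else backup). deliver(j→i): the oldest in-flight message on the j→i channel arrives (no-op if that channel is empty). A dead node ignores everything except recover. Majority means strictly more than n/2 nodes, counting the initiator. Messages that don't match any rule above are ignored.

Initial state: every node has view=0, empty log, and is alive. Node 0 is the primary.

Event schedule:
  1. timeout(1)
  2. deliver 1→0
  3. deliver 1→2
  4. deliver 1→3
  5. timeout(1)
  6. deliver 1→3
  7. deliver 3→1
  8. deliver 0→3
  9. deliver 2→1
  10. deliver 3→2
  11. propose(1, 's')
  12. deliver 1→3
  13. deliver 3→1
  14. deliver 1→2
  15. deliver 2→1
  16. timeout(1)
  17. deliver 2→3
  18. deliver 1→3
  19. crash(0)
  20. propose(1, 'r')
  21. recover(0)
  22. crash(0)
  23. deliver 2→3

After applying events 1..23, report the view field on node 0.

1

1. timeout(1):  <1:prim v1 ->
2. deliver 1→0:  <0:back v1 ->
3. deliver 1→2:  <2:back v1 ->
4. deliver 1→3:  <3:back v1 ->
5. timeout(1):  <1:back v2 ->
6. deliver 1→3:  <3:back v2 ->
7. deliver 3→1:  nop
8. deliver 0→3:  nop
9. deliver 2→1:  nop
10. deliver 3→2:  nop
11. propose(1,'s'):  nop
12. deliver 1→3:  nop
13. deliver 3→1:  nop
14. deliver 1→2:  <2:prim v2 ->
15. deliver 2→1:  nop
16. timeout(1):  <1:back v3 ->
17. deliver 2→3:  nop
18. deliver 1→3:  <3:prim v3 ->
19. crash(0):  <0:✗back v1 ->
20. propose(1,'r'):  nop
21. recover(0):  <0:back v1 ->
22. crash(0):  <0:✗back v1 ->
23. deliver 2→3:  nop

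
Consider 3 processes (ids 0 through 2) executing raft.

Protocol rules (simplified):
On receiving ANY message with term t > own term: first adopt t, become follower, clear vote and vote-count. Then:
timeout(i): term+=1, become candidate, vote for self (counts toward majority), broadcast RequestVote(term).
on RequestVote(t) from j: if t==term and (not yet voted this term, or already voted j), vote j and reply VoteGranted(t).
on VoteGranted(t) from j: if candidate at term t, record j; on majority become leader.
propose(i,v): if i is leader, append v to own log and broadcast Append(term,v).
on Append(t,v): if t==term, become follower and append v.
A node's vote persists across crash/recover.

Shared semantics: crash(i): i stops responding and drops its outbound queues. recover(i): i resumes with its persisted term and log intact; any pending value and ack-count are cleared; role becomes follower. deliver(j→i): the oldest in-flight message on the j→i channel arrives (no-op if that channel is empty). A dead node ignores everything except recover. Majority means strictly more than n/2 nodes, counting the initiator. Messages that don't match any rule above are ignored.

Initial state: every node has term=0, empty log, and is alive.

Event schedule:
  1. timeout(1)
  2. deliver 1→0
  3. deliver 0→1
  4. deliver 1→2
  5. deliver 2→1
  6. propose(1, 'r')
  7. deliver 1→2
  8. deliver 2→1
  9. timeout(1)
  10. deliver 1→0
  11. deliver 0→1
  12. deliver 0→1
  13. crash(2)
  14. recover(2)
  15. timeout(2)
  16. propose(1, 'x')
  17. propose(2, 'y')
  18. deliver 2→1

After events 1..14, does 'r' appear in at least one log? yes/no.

yes

1. timeout(1):  <1:cand t1 ->
2. deliver 1→0:  <0:foll t1 ->
3. deliver 0→1:  <1:lead t1 ->
4. deliver 1→2:  <2:foll t1 ->
5. deliver 2→1:  nop
6. propose(1,'r'):  <1:lead t1 r>
7. deliver 1→2:  <2:foll t1 r>
8. deliver 2→1:  nop
9. timeout(1):  <1:cand t2 r>
10. deliver 1→0:  <0:foll t1 r>
11. deliver 0→1:  nop
12. deliver 0→1:  nop
13. crash(2):  <2:✗foll t1 r>
14. recover(2):  <2:foll t1 r>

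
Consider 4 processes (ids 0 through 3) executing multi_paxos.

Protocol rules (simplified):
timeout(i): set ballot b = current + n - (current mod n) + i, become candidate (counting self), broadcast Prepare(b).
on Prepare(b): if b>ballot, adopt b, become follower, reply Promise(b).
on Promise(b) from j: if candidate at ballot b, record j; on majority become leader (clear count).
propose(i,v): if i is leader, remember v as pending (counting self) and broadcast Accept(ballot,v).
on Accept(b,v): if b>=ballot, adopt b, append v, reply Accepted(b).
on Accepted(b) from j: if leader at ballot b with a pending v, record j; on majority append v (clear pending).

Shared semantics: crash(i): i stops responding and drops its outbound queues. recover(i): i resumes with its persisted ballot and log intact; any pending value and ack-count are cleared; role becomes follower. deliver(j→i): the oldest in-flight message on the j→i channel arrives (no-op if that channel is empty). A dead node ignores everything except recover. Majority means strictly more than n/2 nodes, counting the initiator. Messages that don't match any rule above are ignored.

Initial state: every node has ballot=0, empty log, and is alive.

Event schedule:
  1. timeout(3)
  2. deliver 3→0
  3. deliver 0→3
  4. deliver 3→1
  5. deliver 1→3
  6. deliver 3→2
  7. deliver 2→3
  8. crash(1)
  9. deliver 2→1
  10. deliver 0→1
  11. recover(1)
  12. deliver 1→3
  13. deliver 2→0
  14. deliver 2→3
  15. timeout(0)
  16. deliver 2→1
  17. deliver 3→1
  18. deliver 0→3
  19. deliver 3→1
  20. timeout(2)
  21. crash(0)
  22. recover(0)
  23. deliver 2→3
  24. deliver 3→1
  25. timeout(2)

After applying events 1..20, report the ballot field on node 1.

step 1 timeout(3): 3={cand,b=7,log=-}
step 2 deliver 3→0: 0={foll,b=7,log=-}
step 3 deliver 0→3: —
step 4 deliver 3→1: 1={foll,b=7,log=-}
step 5 deliver 1→3: 3={lead,b=7,log=-}
step 6 deliver 3→2: 2={foll,b=7,log=-}
step 7 deliver 2→3: —
step 8 crash(1): 1={✗foll,b=7,log=-}
step 9 deliver 2→1: —
step 10 deliver 0→1: —
step 11 recover(1): 1={foll,b=7,log=-}
step 12 deliver 1→3: —
step 13 deliver 2→0: —
step 14 deliver 2→3: —
step 15 timeout(0): 0={cand,b=8,log=-}
step 16 deliver 2→1: —
step 17 deliver 3→1: —
step 18 deliver 0→3: 3={foll,b=8,log=-}
step 19 deliver 3→1: —
step 20 timeout(2): 2={cand,b=10,log=-}

7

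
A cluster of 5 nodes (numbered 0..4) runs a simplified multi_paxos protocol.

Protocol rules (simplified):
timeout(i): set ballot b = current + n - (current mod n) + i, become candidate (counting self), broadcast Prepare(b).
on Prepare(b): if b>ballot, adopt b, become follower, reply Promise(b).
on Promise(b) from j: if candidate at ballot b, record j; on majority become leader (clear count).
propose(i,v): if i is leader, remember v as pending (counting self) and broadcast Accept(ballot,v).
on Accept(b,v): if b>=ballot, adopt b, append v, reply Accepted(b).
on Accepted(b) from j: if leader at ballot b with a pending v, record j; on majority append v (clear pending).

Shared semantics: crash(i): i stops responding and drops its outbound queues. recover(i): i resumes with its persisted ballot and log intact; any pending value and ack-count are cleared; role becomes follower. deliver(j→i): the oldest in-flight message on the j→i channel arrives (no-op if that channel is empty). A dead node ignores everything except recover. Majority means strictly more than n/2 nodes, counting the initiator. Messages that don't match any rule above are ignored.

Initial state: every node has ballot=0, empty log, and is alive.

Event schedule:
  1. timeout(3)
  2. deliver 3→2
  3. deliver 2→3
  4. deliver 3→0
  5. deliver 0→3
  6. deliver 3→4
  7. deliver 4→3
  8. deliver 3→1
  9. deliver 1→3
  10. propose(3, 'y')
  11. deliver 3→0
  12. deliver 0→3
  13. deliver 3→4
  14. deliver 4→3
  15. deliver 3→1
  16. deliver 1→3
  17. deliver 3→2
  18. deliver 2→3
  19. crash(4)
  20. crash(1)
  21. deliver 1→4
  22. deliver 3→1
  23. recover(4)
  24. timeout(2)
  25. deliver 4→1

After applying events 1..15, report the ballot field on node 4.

[1] timeout(3) → N3(cand b8 [-])
[2] deliver 3→2 → N2(foll b8 [-])
[3] deliver 2→3 → ∅
[4] deliver 3→0 → N0(foll b8 [-])
[5] deliver 0→3 → N3(lead b8 [-])
[6] deliver 3→4 → N4(foll b8 [-])
[7] deliver 4→3 → ∅
[8] deliver 3→1 → N1(foll b8 [-])
[9] deliver 1→3 → ∅
[10] propose(3,'y') → ∅
[11] deliver 3→0 → N0(foll b8 [y])
[12] deliver 0→3 → ∅
[13] deliver 3→4 → N4(foll b8 [y])
[14] deliver 4→3 → N3(lead b8 [y])
[15] deliver 3→1 → N1(foll b8 [y])

8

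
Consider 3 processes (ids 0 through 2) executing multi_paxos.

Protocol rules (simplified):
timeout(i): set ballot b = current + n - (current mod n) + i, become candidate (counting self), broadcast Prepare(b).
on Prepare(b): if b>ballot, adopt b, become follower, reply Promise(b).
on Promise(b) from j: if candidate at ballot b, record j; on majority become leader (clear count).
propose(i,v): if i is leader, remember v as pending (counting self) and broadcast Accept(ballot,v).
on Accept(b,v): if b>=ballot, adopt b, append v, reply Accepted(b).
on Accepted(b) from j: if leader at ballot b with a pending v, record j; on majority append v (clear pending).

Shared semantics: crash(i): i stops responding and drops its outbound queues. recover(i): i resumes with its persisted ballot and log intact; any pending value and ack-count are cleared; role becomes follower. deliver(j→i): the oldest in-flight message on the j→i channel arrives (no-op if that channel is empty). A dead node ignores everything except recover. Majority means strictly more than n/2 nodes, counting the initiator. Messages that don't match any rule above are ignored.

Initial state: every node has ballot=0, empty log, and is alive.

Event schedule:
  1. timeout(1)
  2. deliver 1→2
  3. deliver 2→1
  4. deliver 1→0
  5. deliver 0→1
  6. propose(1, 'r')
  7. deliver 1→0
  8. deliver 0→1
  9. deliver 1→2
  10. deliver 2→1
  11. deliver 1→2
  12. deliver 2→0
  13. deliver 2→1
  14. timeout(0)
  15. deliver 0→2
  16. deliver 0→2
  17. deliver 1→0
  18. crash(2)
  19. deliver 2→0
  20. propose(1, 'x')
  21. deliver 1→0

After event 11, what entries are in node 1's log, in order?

r

e1 timeout(1): 1[cand,b=4,-]
e2 deliver 1→2: 2[foll,b=4,-]
e3 deliver 2→1: 1[lead,b=4,-]
e4 deliver 1→0: 0[foll,b=4,-]
e5 deliver 0→1: ·
e6 propose(1,'r'): ·
e7 deliver 1→0: 0[foll,b=4,r]
e8 deliver 0→1: 1[lead,b=4,r]
e9 deliver 1→2: 2[foll,b=4,r]
e10 deliver 2→1: ·
e11 deliver 1→2: ·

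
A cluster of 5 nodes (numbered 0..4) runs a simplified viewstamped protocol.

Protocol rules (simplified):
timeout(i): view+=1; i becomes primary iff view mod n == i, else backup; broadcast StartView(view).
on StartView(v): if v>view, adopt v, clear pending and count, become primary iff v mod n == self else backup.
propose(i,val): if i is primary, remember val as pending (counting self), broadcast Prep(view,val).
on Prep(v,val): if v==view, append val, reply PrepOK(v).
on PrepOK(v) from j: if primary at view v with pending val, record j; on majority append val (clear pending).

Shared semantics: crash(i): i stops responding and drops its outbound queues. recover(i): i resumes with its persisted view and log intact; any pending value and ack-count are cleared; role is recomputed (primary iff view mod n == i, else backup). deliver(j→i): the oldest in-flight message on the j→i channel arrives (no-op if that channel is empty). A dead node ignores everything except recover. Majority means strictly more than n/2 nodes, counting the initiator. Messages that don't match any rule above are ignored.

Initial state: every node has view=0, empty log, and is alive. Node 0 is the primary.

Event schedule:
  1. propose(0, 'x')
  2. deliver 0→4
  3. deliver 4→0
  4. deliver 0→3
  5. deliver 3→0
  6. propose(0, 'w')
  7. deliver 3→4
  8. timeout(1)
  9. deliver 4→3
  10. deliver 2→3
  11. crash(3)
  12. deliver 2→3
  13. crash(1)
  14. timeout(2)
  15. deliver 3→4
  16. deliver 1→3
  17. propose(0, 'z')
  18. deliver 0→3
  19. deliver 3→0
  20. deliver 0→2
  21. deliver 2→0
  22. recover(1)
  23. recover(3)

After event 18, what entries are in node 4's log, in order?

x

after 1 — propose(0,'x'): ·
after 2 — deliver 0→4: n4:back/v0/[x]
after 3 — deliver 4→0: ·
after 4 — deliver 0→3: n3:back/v0/[x]
after 5 — deliver 3→0: n0:prim/v0/[x]
after 6 — propose(0,'w'): ·
after 7 — deliver 3→4: ·
after 8 — timeout(1): n1:prim/v1/[-]
after 9 — deliver 4→3: ·
after 10 — deliver 2→3: ·
after 11 — crash(3): n3:✗back/v0/[x]
after 12 — deliver 2→3: ·
after 13 — crash(1): n1:✗prim/v1/[-]
after 14 — timeout(2): n2:back/v1/[-]
after 15 — deliver 3→4: ·
after 16 — deliver 1→3: ·
after 17 — propose(0,'z'): ·
after 18 — deliver 0→3: ·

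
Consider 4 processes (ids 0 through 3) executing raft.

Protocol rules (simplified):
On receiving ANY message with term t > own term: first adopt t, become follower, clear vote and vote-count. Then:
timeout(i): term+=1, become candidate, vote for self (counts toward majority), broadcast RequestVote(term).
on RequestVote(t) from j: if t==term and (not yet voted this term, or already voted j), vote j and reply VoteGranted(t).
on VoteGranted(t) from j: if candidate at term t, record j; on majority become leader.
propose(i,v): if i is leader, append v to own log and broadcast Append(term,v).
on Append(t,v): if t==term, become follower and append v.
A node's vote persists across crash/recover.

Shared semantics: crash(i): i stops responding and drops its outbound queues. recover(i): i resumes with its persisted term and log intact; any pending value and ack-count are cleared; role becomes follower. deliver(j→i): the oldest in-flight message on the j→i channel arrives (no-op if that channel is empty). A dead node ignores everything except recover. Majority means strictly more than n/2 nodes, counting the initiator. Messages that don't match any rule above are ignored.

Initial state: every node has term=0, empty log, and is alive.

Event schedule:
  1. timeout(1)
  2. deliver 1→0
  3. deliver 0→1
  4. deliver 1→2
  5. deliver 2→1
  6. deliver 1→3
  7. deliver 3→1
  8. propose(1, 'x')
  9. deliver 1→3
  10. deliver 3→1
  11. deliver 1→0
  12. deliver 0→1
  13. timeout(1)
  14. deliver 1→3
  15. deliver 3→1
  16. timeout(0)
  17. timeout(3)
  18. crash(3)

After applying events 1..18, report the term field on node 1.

1. timeout(1):  <1:cand t1 ->
2. deliver 1→0:  <0:foll t1 ->
3. deliver 0→1:  nop
4. deliver 1→2:  <2:foll t1 ->
5. deliver 2→1:  <1:lead t1 ->
6. deliver 1→3:  <3:foll t1 ->
7. deliver 3→1:  nop
8. propose(1,'x'):  <1:lead t1 x>
9. deliver 1→3:  <3:foll t1 x>
10. deliver 3→1:  nop
11. deliver 1→0:  <0:foll t1 x>
12. deliver 0→1:  nop
13. timeout(1):  <1:cand t2 x>
14. deliver 1→3:  <3:foll t2 x>
15. deliver 3→1:  nop
16. timeout(0):  <0:cand t2 x>
17. timeout(3):  <3:cand t3 x>
18. crash(3):  <3:✗cand t3 x>

2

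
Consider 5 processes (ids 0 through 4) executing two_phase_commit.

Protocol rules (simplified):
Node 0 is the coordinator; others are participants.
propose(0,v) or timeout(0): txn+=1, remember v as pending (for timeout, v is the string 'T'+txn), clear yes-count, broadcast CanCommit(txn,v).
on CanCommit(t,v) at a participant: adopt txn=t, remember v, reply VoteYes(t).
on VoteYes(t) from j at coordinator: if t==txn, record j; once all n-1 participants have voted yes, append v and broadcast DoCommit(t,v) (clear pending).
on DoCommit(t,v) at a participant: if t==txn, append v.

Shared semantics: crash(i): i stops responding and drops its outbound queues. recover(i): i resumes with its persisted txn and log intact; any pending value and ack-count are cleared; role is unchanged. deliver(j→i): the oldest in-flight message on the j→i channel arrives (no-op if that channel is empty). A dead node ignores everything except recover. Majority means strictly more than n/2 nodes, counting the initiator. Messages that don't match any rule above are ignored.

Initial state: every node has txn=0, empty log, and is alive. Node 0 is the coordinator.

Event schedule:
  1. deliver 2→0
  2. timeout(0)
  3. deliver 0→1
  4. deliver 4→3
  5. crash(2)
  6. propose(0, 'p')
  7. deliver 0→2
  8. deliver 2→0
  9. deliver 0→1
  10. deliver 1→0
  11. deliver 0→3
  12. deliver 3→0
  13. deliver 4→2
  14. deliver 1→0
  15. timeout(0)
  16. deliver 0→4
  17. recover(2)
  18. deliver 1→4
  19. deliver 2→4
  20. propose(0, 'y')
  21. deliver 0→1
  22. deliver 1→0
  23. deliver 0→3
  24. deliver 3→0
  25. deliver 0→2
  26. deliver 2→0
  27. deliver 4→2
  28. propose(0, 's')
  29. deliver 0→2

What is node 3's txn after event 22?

1

after 1 — deliver 2→0: ·
after 2 — timeout(0): n0:coor/t1/[-]
after 3 — deliver 0→1: n1:part/t1/[-]
after 4 — deliver 4→3: ·
after 5 — crash(2): n2:✗part/t0/[-]
after 6 — propose(0,'p'): n0:coor/t2/[-]
after 7 — deliver 0→2: ·
after 8 — deliver 2→0: ·
after 9 — deliver 0→1: n1:part/t2/[-]
after 10 — deliver 1→0: ·
after 11 — deliver 0→3: n3:part/t1/[-]
after 12 — deliver 3→0: ·
after 13 — deliver 4→2: ·
after 14 — deliver 1→0: ·
after 15 — timeout(0): n0:coor/t3/[-]
after 16 — deliver 0→4: n4:part/t1/[-]
after 17 — recover(2): n2:part/t0/[-]
after 18 — deliver 1→4: ·
after 19 — deliver 2→4: ·
after 20 — propose(0,'y'): n0:coor/t4/[-]
after 21 — deliver 0→1: n1:part/t3/[-]
after 22 — deliver 1→0: ·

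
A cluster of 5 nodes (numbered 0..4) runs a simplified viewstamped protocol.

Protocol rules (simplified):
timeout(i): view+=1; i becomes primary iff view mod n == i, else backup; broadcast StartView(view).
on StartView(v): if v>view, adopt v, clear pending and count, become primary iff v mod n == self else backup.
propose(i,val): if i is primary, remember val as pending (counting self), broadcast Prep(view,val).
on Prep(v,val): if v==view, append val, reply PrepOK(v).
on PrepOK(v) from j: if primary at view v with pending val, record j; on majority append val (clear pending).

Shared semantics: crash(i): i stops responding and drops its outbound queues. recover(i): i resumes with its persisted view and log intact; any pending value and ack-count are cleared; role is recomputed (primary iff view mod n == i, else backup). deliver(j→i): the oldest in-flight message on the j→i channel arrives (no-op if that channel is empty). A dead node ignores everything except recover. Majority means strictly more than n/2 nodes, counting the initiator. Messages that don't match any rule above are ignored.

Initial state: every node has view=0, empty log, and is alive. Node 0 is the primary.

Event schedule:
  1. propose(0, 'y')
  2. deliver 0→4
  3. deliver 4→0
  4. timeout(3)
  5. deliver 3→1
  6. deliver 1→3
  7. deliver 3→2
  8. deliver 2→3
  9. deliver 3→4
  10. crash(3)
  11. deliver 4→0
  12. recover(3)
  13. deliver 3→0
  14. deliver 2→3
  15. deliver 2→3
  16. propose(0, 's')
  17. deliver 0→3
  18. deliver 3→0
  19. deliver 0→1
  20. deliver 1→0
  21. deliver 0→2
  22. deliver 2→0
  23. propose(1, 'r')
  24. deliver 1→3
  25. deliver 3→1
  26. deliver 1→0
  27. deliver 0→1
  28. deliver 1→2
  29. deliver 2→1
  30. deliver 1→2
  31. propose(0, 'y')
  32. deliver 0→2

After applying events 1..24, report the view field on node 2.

e1 propose(0,'y'): ·
e2 deliver 0→4: 4[back,v=0,y]
e3 deliver 4→0: ·
e4 timeout(3): 3[back,v=1,-]
e5 deliver 3→1: 1[prim,v=1,-]
e6 deliver 1→3: ·
e7 deliver 3→2: 2[back,v=1,-]
e8 deliver 2→3: ·
e9 deliver 3→4: 4[back,v=1,y]
e10 crash(3): 3[✗back,v=1,-]
e11 deliver 4→0: ·
e12 recover(3): 3[back,v=1,-]
e13 deliver 3→0: ·
e14 deliver 2→3: ·
e15 deliver 2→3: ·
e16 propose(0,'s'): ·
e17 deliver 0→3: ·
e18 deliver 3→0: ·
e19 deliver 0→1: ·
e20 deliver 1→0: ·
e21 deliver 0→2: ·
e22 deliver 2→0: ·
e23 propose(1,'r'): ·
e24 deliver 1→3: 3[back,v=1,r]

1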